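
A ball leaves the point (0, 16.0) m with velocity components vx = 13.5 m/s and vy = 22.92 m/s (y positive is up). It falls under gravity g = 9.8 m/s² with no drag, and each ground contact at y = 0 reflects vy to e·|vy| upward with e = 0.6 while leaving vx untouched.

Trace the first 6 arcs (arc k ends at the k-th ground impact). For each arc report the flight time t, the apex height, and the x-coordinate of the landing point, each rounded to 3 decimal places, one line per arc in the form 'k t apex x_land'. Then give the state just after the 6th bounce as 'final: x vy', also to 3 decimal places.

1 5.294 42.802 71.473
2 3.547 15.409 119.353
3 2.128 5.547 148.081
4 1.277 1.997 165.317
5 0.766 0.719 175.659
6 0.460 0.259 181.864
final: 181.864 1.351

Arc 1: start y=16.000, vy=22.920 → t=5.294, apex=42.802, x_land=71.473, impact vy=-28.964
  bounce: vy ← 0.6·28.964 = 17.379
Arc 2: start y=0.000, vy=17.379 → t=3.547, apex=15.409, x_land=119.353, impact vy=-17.379
  bounce: vy ← 0.6·17.379 = 10.427
Arc 3: start y=0.000, vy=10.427 → t=2.128, apex=5.547, x_land=148.081, impact vy=-10.427
  bounce: vy ← 0.6·10.427 = 6.256
Arc 4: start y=0.000, vy=6.256 → t=1.277, apex=1.997, x_land=165.317, impact vy=-6.256
  bounce: vy ← 0.6·6.256 = 3.754
Arc 5: start y=0.000, vy=3.754 → t=0.766, apex=0.719, x_land=175.659, impact vy=-3.754
  bounce: vy ← 0.6·3.754 = 2.252
Arc 6: start y=0.000, vy=2.252 → t=0.460, apex=0.259, x_land=181.864, impact vy=-2.252
  bounce: vy ← 0.6·2.252 = 1.351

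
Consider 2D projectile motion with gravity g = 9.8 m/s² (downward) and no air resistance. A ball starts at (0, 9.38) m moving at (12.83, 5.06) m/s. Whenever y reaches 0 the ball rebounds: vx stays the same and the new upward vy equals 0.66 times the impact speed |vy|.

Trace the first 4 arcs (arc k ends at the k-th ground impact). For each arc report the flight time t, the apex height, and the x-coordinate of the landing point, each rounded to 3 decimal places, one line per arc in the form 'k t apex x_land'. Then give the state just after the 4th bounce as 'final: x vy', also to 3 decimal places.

Arc 1: start y=9.380, vy=5.060 → t=1.993, apex=10.686, x_land=25.572, impact vy=-14.472
  bounce: vy ← 0.66·14.472 = 9.552
Arc 2: start y=0.000, vy=9.552 → t=1.949, apex=4.655, x_land=50.582, impact vy=-9.552
  bounce: vy ← 0.66·9.552 = 6.304
Arc 3: start y=0.000, vy=6.304 → t=1.287, apex=2.028, x_land=67.088, impact vy=-6.304
  bounce: vy ← 0.66·6.304 = 4.161
Arc 4: start y=0.000, vy=4.161 → t=0.849, apex=0.883, x_land=77.983, impact vy=-4.161
  bounce: vy ← 0.66·4.161 = 2.746

1 1.993 10.686 25.572
2 1.949 4.655 50.582
3 1.287 2.028 67.088
4 0.849 0.883 77.983
final: 77.983 2.746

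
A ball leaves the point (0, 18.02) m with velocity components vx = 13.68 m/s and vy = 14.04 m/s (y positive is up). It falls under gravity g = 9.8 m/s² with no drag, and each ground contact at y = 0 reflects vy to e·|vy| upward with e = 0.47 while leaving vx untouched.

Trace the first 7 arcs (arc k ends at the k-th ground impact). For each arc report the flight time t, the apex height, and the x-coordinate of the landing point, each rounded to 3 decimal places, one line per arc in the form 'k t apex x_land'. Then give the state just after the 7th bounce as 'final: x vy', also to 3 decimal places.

1 3.826 28.077 52.345
2 2.250 6.202 83.127
3 1.058 1.370 97.594
4 0.497 0.303 104.394
5 0.234 0.067 107.590
6 0.110 0.015 109.092
7 0.052 0.003 109.798
final: 109.798 0.119

Arc 1: start y=18.020, vy=14.040 → t=3.826, apex=28.077, x_land=52.345, impact vy=-23.459
  bounce: vy ← 0.47·23.459 = 11.026
Arc 2: start y=0.000, vy=11.026 → t=2.250, apex=6.202, x_land=83.127, impact vy=-11.026
  bounce: vy ← 0.47·11.026 = 5.182
Arc 3: start y=0.000, vy=5.182 → t=1.058, apex=1.370, x_land=97.594, impact vy=-5.182
  bounce: vy ← 0.47·5.182 = 2.436
Arc 4: start y=0.000, vy=2.436 → t=0.497, apex=0.303, x_land=104.394, impact vy=-2.436
  bounce: vy ← 0.47·2.436 = 1.145
Arc 5: start y=0.000, vy=1.145 → t=0.234, apex=0.067, x_land=107.590, impact vy=-1.145
  bounce: vy ← 0.47·1.145 = 0.538
Arc 6: start y=0.000, vy=0.538 → t=0.110, apex=0.015, x_land=109.092, impact vy=-0.538
  bounce: vy ← 0.47·0.538 = 0.253
Arc 7: start y=0.000, vy=0.253 → t=0.052, apex=0.003, x_land=109.798, impact vy=-0.253
  bounce: vy ← 0.47·0.253 = 0.119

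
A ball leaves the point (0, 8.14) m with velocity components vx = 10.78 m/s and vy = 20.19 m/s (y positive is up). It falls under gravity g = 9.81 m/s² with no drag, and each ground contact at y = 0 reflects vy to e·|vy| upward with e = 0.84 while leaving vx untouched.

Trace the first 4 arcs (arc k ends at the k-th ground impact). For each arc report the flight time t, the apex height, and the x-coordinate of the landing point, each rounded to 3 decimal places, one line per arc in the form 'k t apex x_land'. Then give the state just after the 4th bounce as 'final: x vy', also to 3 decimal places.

Arc 1: start y=8.140, vy=20.190 → t=4.486, apex=28.917, x_land=48.361, impact vy=-23.819
  bounce: vy ← 0.84·23.819 = 20.008
Arc 2: start y=0.000, vy=20.008 → t=4.079, apex=20.404, x_land=92.333, impact vy=-20.008
  bounce: vy ← 0.84·20.008 = 16.807
Arc 3: start y=0.000, vy=16.807 → t=3.426, apex=14.397, x_land=129.270, impact vy=-16.807
  bounce: vy ← 0.84·16.807 = 14.118
Arc 4: start y=0.000, vy=14.118 → t=2.878, apex=10.158, x_land=160.297, impact vy=-14.118
  bounce: vy ← 0.84·14.118 = 11.859

1 4.486 28.917 48.361
2 4.079 20.404 92.333
3 3.426 14.397 129.270
4 2.878 10.158 160.297
final: 160.297 11.859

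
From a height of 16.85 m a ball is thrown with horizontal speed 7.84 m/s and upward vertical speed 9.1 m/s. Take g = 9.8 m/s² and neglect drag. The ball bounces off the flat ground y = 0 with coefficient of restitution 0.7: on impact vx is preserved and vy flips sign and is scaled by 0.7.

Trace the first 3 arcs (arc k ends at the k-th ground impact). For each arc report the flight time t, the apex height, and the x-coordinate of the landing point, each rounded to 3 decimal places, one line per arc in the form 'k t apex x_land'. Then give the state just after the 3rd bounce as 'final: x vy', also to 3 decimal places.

Arc 1: start y=16.850, vy=9.100 → t=3.002, apex=21.075, x_land=23.539, impact vy=-20.324
  bounce: vy ← 0.7·20.324 = 14.227
Arc 2: start y=0.000, vy=14.227 → t=2.903, apex=10.327, x_land=46.302, impact vy=-14.227
  bounce: vy ← 0.7·14.227 = 9.959
Arc 3: start y=0.000, vy=9.959 → t=2.032, apex=5.060, x_land=62.236, impact vy=-9.959
  bounce: vy ← 0.7·9.959 = 6.971

1 3.002 21.075 23.539
2 2.903 10.327 46.302
3 2.032 5.060 62.236
final: 62.236 6.971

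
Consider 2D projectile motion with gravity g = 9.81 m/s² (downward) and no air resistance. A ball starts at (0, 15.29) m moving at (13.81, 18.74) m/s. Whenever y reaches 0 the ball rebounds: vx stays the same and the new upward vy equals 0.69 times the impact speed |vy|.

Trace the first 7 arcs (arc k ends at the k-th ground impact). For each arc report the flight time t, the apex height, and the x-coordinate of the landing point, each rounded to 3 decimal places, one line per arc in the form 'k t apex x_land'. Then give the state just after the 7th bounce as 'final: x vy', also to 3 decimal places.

1 4.512 33.189 62.304
2 3.590 15.802 111.878
3 2.477 7.523 146.084
4 1.709 3.582 169.686
5 1.179 1.705 185.972
6 0.814 0.812 197.209
7 0.561 0.387 204.962
final: 204.962 1.900

Arc 1: start y=15.290, vy=18.740 → t=4.512, apex=33.189, x_land=62.304, impact vy=-25.518
  bounce: vy ← 0.69·25.518 = 17.608
Arc 2: start y=0.000, vy=17.608 → t=3.590, apex=15.802, x_land=111.878, impact vy=-17.608
  bounce: vy ← 0.69·17.608 = 12.149
Arc 3: start y=0.000, vy=12.149 → t=2.477, apex=7.523, x_land=146.084, impact vy=-12.149
  bounce: vy ← 0.69·12.149 = 8.383
Arc 4: start y=0.000, vy=8.383 → t=1.709, apex=3.582, x_land=169.686, impact vy=-8.383
  bounce: vy ← 0.69·8.383 = 5.784
Arc 5: start y=0.000, vy=5.784 → t=1.179, apex=1.705, x_land=185.972, impact vy=-5.784
  bounce: vy ← 0.69·5.784 = 3.991
Arc 6: start y=0.000, vy=3.991 → t=0.814, apex=0.812, x_land=197.209, impact vy=-3.991
  bounce: vy ← 0.69·3.991 = 2.754
Arc 7: start y=0.000, vy=2.754 → t=0.561, apex=0.387, x_land=204.962, impact vy=-2.754
  bounce: vy ← 0.69·2.754 = 1.900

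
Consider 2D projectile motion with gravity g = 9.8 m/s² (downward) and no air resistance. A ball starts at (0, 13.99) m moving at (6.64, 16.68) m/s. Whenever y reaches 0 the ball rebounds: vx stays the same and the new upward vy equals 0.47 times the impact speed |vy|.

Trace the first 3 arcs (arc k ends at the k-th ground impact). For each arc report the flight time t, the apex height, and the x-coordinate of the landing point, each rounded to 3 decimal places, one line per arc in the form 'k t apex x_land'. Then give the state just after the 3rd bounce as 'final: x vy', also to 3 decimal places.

Arc 1: start y=13.990, vy=16.680 → t=4.100, apex=28.185, x_land=27.227, impact vy=-23.504
  bounce: vy ← 0.47·23.504 = 11.047
Arc 2: start y=0.000, vy=11.047 → t=2.254, apex=6.226, x_land=42.196, impact vy=-11.047
  bounce: vy ← 0.47·11.047 = 5.192
Arc 3: start y=0.000, vy=5.192 → t=1.060, apex=1.375, x_land=49.232, impact vy=-5.192
  bounce: vy ← 0.47·5.192 = 2.440

1 4.100 28.185 27.227
2 2.254 6.226 42.196
3 1.060 1.375 49.232
final: 49.232 2.440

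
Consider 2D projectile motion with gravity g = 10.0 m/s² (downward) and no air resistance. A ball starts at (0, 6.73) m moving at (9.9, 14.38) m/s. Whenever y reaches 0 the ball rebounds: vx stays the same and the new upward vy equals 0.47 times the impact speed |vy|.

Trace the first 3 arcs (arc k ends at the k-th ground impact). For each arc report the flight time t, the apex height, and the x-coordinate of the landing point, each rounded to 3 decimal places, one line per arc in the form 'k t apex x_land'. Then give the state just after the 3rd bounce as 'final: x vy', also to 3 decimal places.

1 3.286 17.069 32.528
2 1.737 3.771 49.722
3 0.816 0.833 57.804
final: 57.804 1.918

Arc 1: start y=6.730, vy=14.380 → t=3.286, apex=17.069, x_land=32.528, impact vy=-18.477
  bounce: vy ← 0.47·18.477 = 8.684
Arc 2: start y=0.000, vy=8.684 → t=1.737, apex=3.771, x_land=49.722, impact vy=-8.684
  bounce: vy ← 0.47·8.684 = 4.081
Arc 3: start y=0.000, vy=4.081 → t=0.816, apex=0.833, x_land=57.804, impact vy=-4.081
  bounce: vy ← 0.47·4.081 = 1.918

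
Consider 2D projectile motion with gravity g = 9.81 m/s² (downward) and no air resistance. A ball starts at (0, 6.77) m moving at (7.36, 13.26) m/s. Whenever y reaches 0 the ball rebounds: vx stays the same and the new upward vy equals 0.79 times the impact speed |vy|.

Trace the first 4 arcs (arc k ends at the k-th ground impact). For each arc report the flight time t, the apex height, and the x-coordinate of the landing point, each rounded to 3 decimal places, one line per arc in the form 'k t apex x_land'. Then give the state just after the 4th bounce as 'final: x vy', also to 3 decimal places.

Arc 1: start y=6.770, vy=13.260 → t=3.143, apex=15.732, x_land=23.129, impact vy=-17.569
  bounce: vy ← 0.79·17.569 = 13.879
Arc 2: start y=0.000, vy=13.879 → t=2.830, apex=9.818, x_land=43.955, impact vy=-13.879
  bounce: vy ← 0.79·13.879 = 10.965
Arc 3: start y=0.000, vy=10.965 → t=2.235, apex=6.127, x_land=60.408, impact vy=-10.965
  bounce: vy ← 0.79·10.965 = 8.662
Arc 4: start y=0.000, vy=8.662 → t=1.766, apex=3.824, x_land=73.405, impact vy=-8.662
  bounce: vy ← 0.79·8.662 = 6.843

1 3.143 15.732 23.129
2 2.830 9.818 43.955
3 2.235 6.127 60.408
4 1.766 3.824 73.405
final: 73.405 6.843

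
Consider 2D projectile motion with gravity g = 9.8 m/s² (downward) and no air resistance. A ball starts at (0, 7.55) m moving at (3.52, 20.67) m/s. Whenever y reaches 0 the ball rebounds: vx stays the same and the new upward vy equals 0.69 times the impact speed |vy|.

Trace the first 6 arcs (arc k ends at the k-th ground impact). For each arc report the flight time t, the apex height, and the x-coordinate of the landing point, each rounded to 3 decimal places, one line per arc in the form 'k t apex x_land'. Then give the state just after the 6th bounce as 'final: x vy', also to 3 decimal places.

1 4.557 29.348 16.039
2 3.377 13.973 27.927
3 2.330 6.652 36.130
4 1.608 3.167 41.790
5 1.109 1.508 45.695
6 0.766 0.718 48.390
final: 48.390 2.588

Arc 1: start y=7.550, vy=20.670 → t=4.557, apex=29.348, x_land=16.039, impact vy=-23.984
  bounce: vy ← 0.69·23.984 = 16.549
Arc 2: start y=0.000, vy=16.549 → t=3.377, apex=13.973, x_land=27.927, impact vy=-16.549
  bounce: vy ← 0.69·16.549 = 11.419
Arc 3: start y=0.000, vy=11.419 → t=2.330, apex=6.652, x_land=36.130, impact vy=-11.419
  bounce: vy ← 0.69·11.419 = 7.879
Arc 4: start y=0.000, vy=7.879 → t=1.608, apex=3.167, x_land=41.790, impact vy=-7.879
  bounce: vy ← 0.69·7.879 = 5.436
Arc 5: start y=0.000, vy=5.436 → t=1.109, apex=1.508, x_land=45.695, impact vy=-5.436
  bounce: vy ← 0.69·5.436 = 3.751
Arc 6: start y=0.000, vy=3.751 → t=0.766, apex=0.718, x_land=48.390, impact vy=-3.751
  bounce: vy ← 0.69·3.751 = 2.588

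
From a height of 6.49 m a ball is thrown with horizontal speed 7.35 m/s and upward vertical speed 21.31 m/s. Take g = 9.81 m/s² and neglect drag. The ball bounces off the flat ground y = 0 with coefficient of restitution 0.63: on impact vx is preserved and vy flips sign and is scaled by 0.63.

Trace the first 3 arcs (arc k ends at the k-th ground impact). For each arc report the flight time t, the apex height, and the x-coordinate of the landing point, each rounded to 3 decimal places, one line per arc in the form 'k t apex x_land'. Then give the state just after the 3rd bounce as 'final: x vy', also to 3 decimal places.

1 4.630 29.636 34.033
2 3.097 11.762 56.797
3 1.951 4.668 71.138
final: 71.138 6.029

Arc 1: start y=6.490, vy=21.310 → t=4.630, apex=29.636, x_land=34.033, impact vy=-24.113
  bounce: vy ← 0.63·24.113 = 15.191
Arc 2: start y=0.000, vy=15.191 → t=3.097, apex=11.762, x_land=56.797, impact vy=-15.191
  bounce: vy ← 0.63·15.191 = 9.571
Arc 3: start y=0.000, vy=9.571 → t=1.951, apex=4.668, x_land=71.138, impact vy=-9.571
  bounce: vy ← 0.63·9.571 = 6.029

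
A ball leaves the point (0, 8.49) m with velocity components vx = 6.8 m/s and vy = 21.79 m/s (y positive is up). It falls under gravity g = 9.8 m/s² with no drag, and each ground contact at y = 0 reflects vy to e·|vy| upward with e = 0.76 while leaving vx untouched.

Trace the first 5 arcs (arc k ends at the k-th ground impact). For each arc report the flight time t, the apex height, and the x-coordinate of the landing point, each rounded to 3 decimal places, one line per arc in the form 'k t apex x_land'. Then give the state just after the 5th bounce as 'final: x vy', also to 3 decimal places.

Arc 1: start y=8.490, vy=21.790 → t=4.807, apex=32.715, x_land=32.690, impact vy=-25.322
  bounce: vy ← 0.76·25.322 = 19.245
Arc 2: start y=0.000, vy=19.245 → t=3.928, apex=18.896, x_land=59.397, impact vy=-19.245
  bounce: vy ← 0.76·19.245 = 14.626
Arc 3: start y=0.000, vy=14.626 → t=2.985, apex=10.914, x_land=79.694, impact vy=-14.626
  bounce: vy ← 0.76·14.626 = 11.116
Arc 4: start y=0.000, vy=11.116 → t=2.269, apex=6.304, x_land=95.120, impact vy=-11.116
  bounce: vy ← 0.76·11.116 = 8.448
Arc 5: start y=0.000, vy=8.448 → t=1.724, apex=3.641, x_land=106.844, impact vy=-8.448
  bounce: vy ← 0.76·8.448 = 6.420

1 4.807 32.715 32.690
2 3.928 18.896 59.397
3 2.985 10.914 79.694
4 2.269 6.304 95.120
5 1.724 3.641 106.844
final: 106.844 6.420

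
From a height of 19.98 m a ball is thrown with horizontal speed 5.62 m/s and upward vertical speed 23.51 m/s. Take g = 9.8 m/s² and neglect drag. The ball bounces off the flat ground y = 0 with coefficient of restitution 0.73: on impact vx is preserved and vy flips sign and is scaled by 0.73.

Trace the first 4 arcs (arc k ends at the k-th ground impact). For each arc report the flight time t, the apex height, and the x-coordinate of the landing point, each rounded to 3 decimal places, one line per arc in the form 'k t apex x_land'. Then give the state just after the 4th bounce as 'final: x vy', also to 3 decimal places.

1 5.535 48.180 31.105
2 4.578 25.675 56.834
3 3.342 13.682 75.616
4 2.440 7.291 89.327
final: 89.327 8.727

Arc 1: start y=19.980, vy=23.510 → t=5.535, apex=48.180, x_land=31.105, impact vy=-30.730
  bounce: vy ← 0.73·30.730 = 22.433
Arc 2: start y=0.000, vy=22.433 → t=4.578, apex=25.675, x_land=56.834, impact vy=-22.433
  bounce: vy ← 0.73·22.433 = 16.376
Arc 3: start y=0.000, vy=16.376 → t=3.342, apex=13.682, x_land=75.616, impact vy=-16.376
  bounce: vy ← 0.73·16.376 = 11.954
Arc 4: start y=0.000, vy=11.954 → t=2.440, apex=7.291, x_land=89.327, impact vy=-11.954
  bounce: vy ← 0.73·11.954 = 8.727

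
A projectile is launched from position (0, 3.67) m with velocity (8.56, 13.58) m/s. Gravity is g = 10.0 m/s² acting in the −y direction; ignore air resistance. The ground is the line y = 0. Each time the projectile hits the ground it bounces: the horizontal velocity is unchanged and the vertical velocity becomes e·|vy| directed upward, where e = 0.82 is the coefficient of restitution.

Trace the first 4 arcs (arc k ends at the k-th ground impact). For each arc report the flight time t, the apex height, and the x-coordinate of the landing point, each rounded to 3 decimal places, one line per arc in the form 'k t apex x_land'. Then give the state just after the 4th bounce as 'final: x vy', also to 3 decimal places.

Arc 1: start y=3.670, vy=13.580 → t=2.964, apex=12.891, x_land=25.369, impact vy=-16.057
  bounce: vy ← 0.82·16.057 = 13.166
Arc 2: start y=0.000, vy=13.166 → t=2.633, apex=8.668, x_land=47.910, impact vy=-13.166
  bounce: vy ← 0.82·13.166 = 10.796
Arc 3: start y=0.000, vy=10.796 → t=2.159, apex=5.828, x_land=66.394, impact vy=-10.796
  bounce: vy ← 0.82·10.796 = 8.853
Arc 4: start y=0.000, vy=8.853 → t=1.771, apex=3.919, x_land=81.550, impact vy=-8.853
  bounce: vy ← 0.82·8.853 = 7.260

1 2.964 12.891 25.369
2 2.633 8.668 47.910
3 2.159 5.828 66.394
4 1.771 3.919 81.550
final: 81.550 7.260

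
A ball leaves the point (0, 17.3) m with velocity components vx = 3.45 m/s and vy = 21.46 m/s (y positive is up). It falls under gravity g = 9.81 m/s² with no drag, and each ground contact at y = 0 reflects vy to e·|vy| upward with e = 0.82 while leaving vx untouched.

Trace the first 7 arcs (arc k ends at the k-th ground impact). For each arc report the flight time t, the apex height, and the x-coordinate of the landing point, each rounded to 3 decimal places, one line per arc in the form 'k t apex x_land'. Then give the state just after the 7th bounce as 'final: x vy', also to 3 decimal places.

1 5.071 40.773 17.494
2 4.728 27.415 33.807
3 3.877 18.434 47.183
4 3.179 12.395 58.152
5 2.607 8.334 67.146
6 2.138 5.604 74.522
7 1.753 3.768 80.569
final: 80.569 7.051

Arc 1: start y=17.300, vy=21.460 → t=5.071, apex=40.773, x_land=17.494, impact vy=-28.284
  bounce: vy ← 0.82·28.284 = 23.192
Arc 2: start y=0.000, vy=23.192 → t=4.728, apex=27.415, x_land=33.807, impact vy=-23.192
  bounce: vy ← 0.82·23.192 = 19.018
Arc 3: start y=0.000, vy=19.018 → t=3.877, apex=18.434, x_land=47.183, impact vy=-19.018
  bounce: vy ← 0.82·19.018 = 15.595
Arc 4: start y=0.000, vy=15.595 → t=3.179, apex=12.395, x_land=58.152, impact vy=-15.595
  bounce: vy ← 0.82·15.595 = 12.788
Arc 5: start y=0.000, vy=12.788 → t=2.607, apex=8.334, x_land=67.146, impact vy=-12.788
  bounce: vy ← 0.82·12.788 = 10.486
Arc 6: start y=0.000, vy=10.486 → t=2.138, apex=5.604, x_land=74.522, impact vy=-10.486
  bounce: vy ← 0.82·10.486 = 8.598
Arc 7: start y=0.000, vy=8.598 → t=1.753, apex=3.768, x_land=80.569, impact vy=-8.598
  bounce: vy ← 0.82·8.598 = 7.051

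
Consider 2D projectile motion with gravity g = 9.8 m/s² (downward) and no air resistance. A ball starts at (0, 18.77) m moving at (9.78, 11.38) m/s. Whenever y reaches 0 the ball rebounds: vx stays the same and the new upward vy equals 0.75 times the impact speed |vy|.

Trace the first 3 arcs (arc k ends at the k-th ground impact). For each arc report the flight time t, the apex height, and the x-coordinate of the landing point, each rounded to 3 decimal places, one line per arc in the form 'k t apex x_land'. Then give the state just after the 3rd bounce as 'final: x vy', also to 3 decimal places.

1 3.437 25.377 33.614
2 3.414 14.275 66.999
3 2.560 8.030 92.038
final: 92.038 9.409

Arc 1: start y=18.770, vy=11.380 → t=3.437, apex=25.377, x_land=33.614, impact vy=-22.302
  bounce: vy ← 0.75·22.302 = 16.727
Arc 2: start y=0.000, vy=16.727 → t=3.414, apex=14.275, x_land=66.999, impact vy=-16.727
  bounce: vy ← 0.75·16.727 = 12.545
Arc 3: start y=0.000, vy=12.545 → t=2.560, apex=8.030, x_land=92.038, impact vy=-12.545
  bounce: vy ← 0.75·12.545 = 9.409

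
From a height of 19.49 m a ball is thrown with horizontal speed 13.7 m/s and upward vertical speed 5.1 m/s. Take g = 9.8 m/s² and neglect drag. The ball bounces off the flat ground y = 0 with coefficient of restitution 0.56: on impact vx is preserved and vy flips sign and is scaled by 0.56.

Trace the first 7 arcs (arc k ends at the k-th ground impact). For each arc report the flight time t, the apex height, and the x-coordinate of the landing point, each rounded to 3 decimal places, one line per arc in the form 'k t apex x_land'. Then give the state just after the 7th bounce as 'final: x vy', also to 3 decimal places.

Arc 1: start y=19.490, vy=5.100 → t=2.582, apex=20.817, x_land=35.367, impact vy=-20.199
  bounce: vy ← 0.56·20.199 = 11.312
Arc 2: start y=0.000, vy=11.312 → t=2.308, apex=6.528, x_land=66.994, impact vy=-11.312
  bounce: vy ← 0.56·11.312 = 6.335
Arc 3: start y=0.000, vy=6.335 → t=1.293, apex=2.047, x_land=84.705, impact vy=-6.335
  bounce: vy ← 0.56·6.335 = 3.547
Arc 4: start y=0.000, vy=3.547 → t=0.724, apex=0.642, x_land=94.623, impact vy=-3.547
  bounce: vy ← 0.56·3.547 = 1.987
Arc 5: start y=0.000, vy=1.987 → t=0.405, apex=0.201, x_land=100.177, impact vy=-1.987
  bounce: vy ← 0.56·1.987 = 1.112
Arc 6: start y=0.000, vy=1.112 → t=0.227, apex=0.063, x_land=103.287, impact vy=-1.112
  bounce: vy ← 0.56·1.112 = 0.623
Arc 7: start y=0.000, vy=0.623 → t=0.127, apex=0.020, x_land=105.029, impact vy=-0.623
  bounce: vy ← 0.56·0.623 = 0.349

1 2.582 20.817 35.367
2 2.308 6.528 66.994
3 1.293 2.047 84.705
4 0.724 0.642 94.623
5 0.405 0.201 100.177
6 0.227 0.063 103.287
7 0.127 0.020 105.029
final: 105.029 0.349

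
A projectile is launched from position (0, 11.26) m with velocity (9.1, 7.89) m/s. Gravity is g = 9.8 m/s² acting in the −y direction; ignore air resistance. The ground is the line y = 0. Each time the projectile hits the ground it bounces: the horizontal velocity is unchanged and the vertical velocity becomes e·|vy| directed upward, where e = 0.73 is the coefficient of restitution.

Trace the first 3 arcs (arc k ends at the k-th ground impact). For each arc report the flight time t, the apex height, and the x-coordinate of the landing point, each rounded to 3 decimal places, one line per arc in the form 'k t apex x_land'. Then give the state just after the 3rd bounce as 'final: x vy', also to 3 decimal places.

Arc 1: start y=11.260, vy=7.890 → t=2.522, apex=14.436, x_land=22.946, impact vy=-16.821
  bounce: vy ← 0.73·16.821 = 12.279
Arc 2: start y=0.000, vy=12.279 → t=2.506, apex=7.693, x_land=45.751, impact vy=-12.279
  bounce: vy ← 0.73·12.279 = 8.964
Arc 3: start y=0.000, vy=8.964 → t=1.829, apex=4.100, x_land=62.398, impact vy=-8.964
  bounce: vy ← 0.73·8.964 = 6.544

1 2.522 14.436 22.946
2 2.506 7.693 45.751
3 1.829 4.100 62.398
final: 62.398 6.544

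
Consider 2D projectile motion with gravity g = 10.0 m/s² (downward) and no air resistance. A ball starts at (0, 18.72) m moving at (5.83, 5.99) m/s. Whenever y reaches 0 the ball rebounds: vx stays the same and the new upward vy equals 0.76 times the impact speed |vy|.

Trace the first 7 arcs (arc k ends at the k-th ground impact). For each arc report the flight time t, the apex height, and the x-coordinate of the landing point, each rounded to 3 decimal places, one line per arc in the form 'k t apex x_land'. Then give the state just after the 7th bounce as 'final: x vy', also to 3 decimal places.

Arc 1: start y=18.720, vy=5.990 → t=2.625, apex=20.514, x_land=15.301, impact vy=-20.255
  bounce: vy ← 0.76·20.255 = 15.394
Arc 2: start y=0.000, vy=15.394 → t=3.079, apex=11.849, x_land=33.251, impact vy=-15.394
  bounce: vy ← 0.76·15.394 = 11.700
Arc 3: start y=0.000, vy=11.700 → t=2.340, apex=6.844, x_land=46.892, impact vy=-11.700
  bounce: vy ← 0.76·11.700 = 8.892
Arc 4: start y=0.000, vy=8.892 → t=1.778, apex=3.953, x_land=57.260, impact vy=-8.892
  bounce: vy ← 0.76·8.892 = 6.758
Arc 5: start y=0.000, vy=6.758 → t=1.352, apex=2.283, x_land=65.139, impact vy=-6.758
  bounce: vy ← 0.76·6.758 = 5.136
Arc 6: start y=0.000, vy=5.136 → t=1.027, apex=1.319, x_land=71.128, impact vy=-5.136
  bounce: vy ← 0.76·5.136 = 3.903
Arc 7: start y=0.000, vy=3.903 → t=0.781, apex=0.762, x_land=75.679, impact vy=-3.903
  bounce: vy ← 0.76·3.903 = 2.966

1 2.625 20.514 15.301
2 3.079 11.849 33.251
3 2.340 6.844 46.892
4 1.778 3.953 57.260
5 1.352 2.283 65.139
6 1.027 1.319 71.128
7 0.781 0.762 75.679
final: 75.679 2.966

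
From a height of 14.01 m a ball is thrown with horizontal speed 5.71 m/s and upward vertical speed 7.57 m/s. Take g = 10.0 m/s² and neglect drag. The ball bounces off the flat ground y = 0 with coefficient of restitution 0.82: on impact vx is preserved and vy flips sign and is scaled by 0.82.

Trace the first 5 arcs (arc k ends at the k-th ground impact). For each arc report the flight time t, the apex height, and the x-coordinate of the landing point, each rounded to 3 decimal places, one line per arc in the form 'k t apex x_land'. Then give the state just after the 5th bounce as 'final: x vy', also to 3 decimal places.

Arc 1: start y=14.010, vy=7.570 → t=2.594, apex=16.875, x_land=14.812, impact vy=-18.371
  bounce: vy ← 0.82·18.371 = 15.064
Arc 2: start y=0.000, vy=15.064 → t=3.013, apex=11.347, x_land=32.016, impact vy=-15.064
  bounce: vy ← 0.82·15.064 = 12.353
Arc 3: start y=0.000, vy=12.353 → t=2.471, apex=7.630, x_land=46.123, impact vy=-12.353
  bounce: vy ← 0.82·12.353 = 10.129
Arc 4: start y=0.000, vy=10.129 → t=2.026, apex=5.130, x_land=57.691, impact vy=-10.129
  bounce: vy ← 0.82·10.129 = 8.306
Arc 5: start y=0.000, vy=8.306 → t=1.661, apex=3.450, x_land=67.176, impact vy=-8.306
  bounce: vy ← 0.82·8.306 = 6.811

1 2.594 16.875 14.812
2 3.013 11.347 32.016
3 2.471 7.630 46.123
4 2.026 5.130 57.691
5 1.661 3.450 67.176
final: 67.176 6.811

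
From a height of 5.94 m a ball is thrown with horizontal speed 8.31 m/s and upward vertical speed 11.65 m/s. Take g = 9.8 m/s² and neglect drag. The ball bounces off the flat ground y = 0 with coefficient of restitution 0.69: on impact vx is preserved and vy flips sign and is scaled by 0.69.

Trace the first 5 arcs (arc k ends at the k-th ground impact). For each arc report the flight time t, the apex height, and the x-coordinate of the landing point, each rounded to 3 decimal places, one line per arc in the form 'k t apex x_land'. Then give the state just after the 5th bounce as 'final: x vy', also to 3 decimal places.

Arc 1: start y=5.940, vy=11.650 → t=2.809, apex=12.865, x_land=23.344, impact vy=-15.879
  bounce: vy ← 0.69·15.879 = 10.957
Arc 2: start y=0.000, vy=10.957 → t=2.236, apex=6.125, x_land=41.925, impact vy=-10.957
  bounce: vy ← 0.69·10.957 = 7.560
Arc 3: start y=0.000, vy=7.560 → t=1.543, apex=2.916, x_land=54.746, impact vy=-7.560
  bounce: vy ← 0.69·7.560 = 5.216
Arc 4: start y=0.000, vy=5.216 → t=1.065, apex=1.388, x_land=63.593, impact vy=-5.216
  bounce: vy ← 0.69·5.216 = 3.599
Arc 5: start y=0.000, vy=3.599 → t=0.735, apex=0.661, x_land=69.697, impact vy=-3.599
  bounce: vy ← 0.69·3.599 = 2.484

1 2.809 12.865 23.344
2 2.236 6.125 41.925
3 1.543 2.916 54.746
4 1.065 1.388 63.593
5 0.735 0.661 69.697
final: 69.697 2.484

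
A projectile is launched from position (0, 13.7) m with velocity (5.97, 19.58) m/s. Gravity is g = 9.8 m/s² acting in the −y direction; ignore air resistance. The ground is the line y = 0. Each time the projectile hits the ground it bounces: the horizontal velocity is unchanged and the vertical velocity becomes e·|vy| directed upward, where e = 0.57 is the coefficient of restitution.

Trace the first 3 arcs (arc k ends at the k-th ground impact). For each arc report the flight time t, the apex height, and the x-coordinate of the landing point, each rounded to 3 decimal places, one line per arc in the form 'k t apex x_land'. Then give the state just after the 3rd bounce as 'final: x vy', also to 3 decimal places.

1 4.603 33.260 27.482
2 2.970 10.806 45.213
3 1.693 3.511 55.320
final: 55.320 4.728

Arc 1: start y=13.700, vy=19.580 → t=4.603, apex=33.260, x_land=27.482, impact vy=-25.532
  bounce: vy ← 0.57·25.532 = 14.553
Arc 2: start y=0.000, vy=14.553 → t=2.970, apex=10.806, x_land=45.213, impact vy=-14.553
  bounce: vy ← 0.57·14.553 = 8.295
Arc 3: start y=0.000, vy=8.295 → t=1.693, apex=3.511, x_land=55.320, impact vy=-8.295
  bounce: vy ← 0.57·8.295 = 4.728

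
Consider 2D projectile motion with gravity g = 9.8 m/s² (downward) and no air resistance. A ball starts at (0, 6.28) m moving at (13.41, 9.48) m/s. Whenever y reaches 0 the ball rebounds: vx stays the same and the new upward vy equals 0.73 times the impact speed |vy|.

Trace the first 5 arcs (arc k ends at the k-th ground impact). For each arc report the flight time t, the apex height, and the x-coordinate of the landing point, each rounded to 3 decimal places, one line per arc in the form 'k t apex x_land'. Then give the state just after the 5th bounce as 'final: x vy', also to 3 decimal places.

Arc 1: start y=6.280, vy=9.480 → t=2.456, apex=10.865, x_land=32.941, impact vy=-14.593
  bounce: vy ← 0.73·14.593 = 10.653
Arc 2: start y=0.000, vy=10.653 → t=2.174, apex=5.790, x_land=62.095, impact vy=-10.653
  bounce: vy ← 0.73·10.653 = 7.777
Arc 3: start y=0.000, vy=7.777 → t=1.587, apex=3.086, x_land=83.378, impact vy=-7.777
  bounce: vy ← 0.73·7.777 = 5.677
Arc 4: start y=0.000, vy=5.677 → t=1.159, apex=1.644, x_land=98.914, impact vy=-5.677
  bounce: vy ← 0.73·5.677 = 4.144
Arc 5: start y=0.000, vy=4.144 → t=0.846, apex=0.876, x_land=110.256, impact vy=-4.144
  bounce: vy ← 0.73·4.144 = 3.025

1 2.456 10.865 32.941
2 2.174 5.790 62.095
3 1.587 3.086 83.378
4 1.159 1.644 98.914
5 0.846 0.876 110.256
final: 110.256 3.025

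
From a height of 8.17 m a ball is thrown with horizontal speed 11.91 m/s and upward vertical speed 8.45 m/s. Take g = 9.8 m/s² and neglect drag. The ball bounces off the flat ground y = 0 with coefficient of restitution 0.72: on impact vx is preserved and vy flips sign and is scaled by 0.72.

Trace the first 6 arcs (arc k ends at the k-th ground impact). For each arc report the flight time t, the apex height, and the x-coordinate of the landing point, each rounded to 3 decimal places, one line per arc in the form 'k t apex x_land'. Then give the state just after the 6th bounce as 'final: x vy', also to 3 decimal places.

Arc 1: start y=8.170, vy=8.450 → t=2.415, apex=11.813, x_land=28.762, impact vy=-15.216
  bounce: vy ← 0.72·15.216 = 10.956
Arc 2: start y=0.000, vy=10.956 → t=2.236, apex=6.124, x_land=55.391, impact vy=-10.956
  bounce: vy ← 0.72·10.956 = 7.888
Arc 3: start y=0.000, vy=7.888 → t=1.610, apex=3.175, x_land=74.564, impact vy=-7.888
  bounce: vy ← 0.72·7.888 = 5.679
Arc 4: start y=0.000, vy=5.679 → t=1.159, apex=1.646, x_land=88.368, impact vy=-5.679
  bounce: vy ← 0.72·5.679 = 4.089
Arc 5: start y=0.000, vy=4.089 → t=0.835, apex=0.853, x_land=98.308, impact vy=-4.089
  bounce: vy ← 0.72·4.089 = 2.944
Arc 6: start y=0.000, vy=2.944 → t=0.601, apex=0.442, x_land=105.464, impact vy=-2.944
  bounce: vy ← 0.72·2.944 = 2.120

1 2.415 11.813 28.762
2 2.236 6.124 55.391
3 1.610 3.175 74.564
4 1.159 1.646 88.368
5 0.835 0.853 98.308
6 0.601 0.442 105.464
final: 105.464 2.120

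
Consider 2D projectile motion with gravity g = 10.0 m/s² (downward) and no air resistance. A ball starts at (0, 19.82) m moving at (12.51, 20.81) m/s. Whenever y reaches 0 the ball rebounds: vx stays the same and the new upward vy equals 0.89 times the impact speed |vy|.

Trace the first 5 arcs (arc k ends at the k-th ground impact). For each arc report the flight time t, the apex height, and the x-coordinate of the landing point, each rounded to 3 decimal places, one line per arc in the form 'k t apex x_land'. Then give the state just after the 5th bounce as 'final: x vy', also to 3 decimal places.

1 4.961 41.473 62.062
2 5.126 32.851 126.194
3 4.563 26.021 183.272
4 4.061 20.611 234.071
5 3.614 16.326 279.282
final: 279.282 16.082

Arc 1: start y=19.820, vy=20.810 → t=4.961, apex=41.473, x_land=62.062, impact vy=-28.800
  bounce: vy ← 0.89·28.800 = 25.632
Arc 2: start y=0.000, vy=25.632 → t=5.126, apex=32.851, x_land=126.194, impact vy=-25.632
  bounce: vy ← 0.89·25.632 = 22.813
Arc 3: start y=0.000, vy=22.813 → t=4.563, apex=26.021, x_land=183.272, impact vy=-22.813
  bounce: vy ← 0.89·22.813 = 20.303
Arc 4: start y=0.000, vy=20.303 → t=4.061, apex=20.611, x_land=234.071, impact vy=-20.303
  bounce: vy ← 0.89·20.303 = 18.070
Arc 5: start y=0.000, vy=18.070 → t=3.614, apex=16.326, x_land=279.282, impact vy=-18.070
  bounce: vy ← 0.89·18.070 = 16.082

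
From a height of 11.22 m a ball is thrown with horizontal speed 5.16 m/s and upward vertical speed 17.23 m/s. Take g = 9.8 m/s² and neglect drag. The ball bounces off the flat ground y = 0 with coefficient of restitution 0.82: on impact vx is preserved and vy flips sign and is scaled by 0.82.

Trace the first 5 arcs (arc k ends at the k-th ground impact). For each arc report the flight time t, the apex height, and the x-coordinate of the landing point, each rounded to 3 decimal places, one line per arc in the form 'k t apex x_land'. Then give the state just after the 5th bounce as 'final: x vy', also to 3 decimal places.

1 4.078 26.367 21.042
2 3.804 17.729 40.672
3 3.120 11.921 56.768
4 2.558 8.016 69.968
5 2.098 5.390 80.791
final: 80.791 8.428

Arc 1: start y=11.220, vy=17.230 → t=4.078, apex=26.367, x_land=21.042, impact vy=-22.733
  bounce: vy ← 0.82·22.733 = 18.641
Arc 2: start y=0.000, vy=18.641 → t=3.804, apex=17.729, x_land=40.672, impact vy=-18.641
  bounce: vy ← 0.82·18.641 = 15.286
Arc 3: start y=0.000, vy=15.286 → t=3.120, apex=11.921, x_land=56.768, impact vy=-15.286
  bounce: vy ← 0.82·15.286 = 12.534
Arc 4: start y=0.000, vy=12.534 → t=2.558, apex=8.016, x_land=69.968, impact vy=-12.534
  bounce: vy ← 0.82·12.534 = 10.278
Arc 5: start y=0.000, vy=10.278 → t=2.098, apex=5.390, x_land=80.791, impact vy=-10.278
  bounce: vy ← 0.82·10.278 = 8.428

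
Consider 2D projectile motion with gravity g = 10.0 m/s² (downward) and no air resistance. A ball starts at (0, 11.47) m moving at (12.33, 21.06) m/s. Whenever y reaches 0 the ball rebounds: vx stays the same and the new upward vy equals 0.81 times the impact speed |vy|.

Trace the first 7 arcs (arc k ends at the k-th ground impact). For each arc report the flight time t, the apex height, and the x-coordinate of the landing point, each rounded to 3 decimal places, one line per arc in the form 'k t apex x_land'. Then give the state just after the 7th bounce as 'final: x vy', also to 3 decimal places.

1 4.700 33.646 57.952
2 4.202 22.075 109.768
3 3.404 14.484 151.738
4 2.757 9.503 185.735
5 2.233 6.235 213.271
6 1.809 4.091 235.576
7 1.465 2.684 253.643
final: 253.643 5.934

Arc 1: start y=11.470, vy=21.060 → t=4.700, apex=33.646, x_land=57.952, impact vy=-25.941
  bounce: vy ← 0.81·25.941 = 21.012
Arc 2: start y=0.000, vy=21.012 → t=4.202, apex=22.075, x_land=109.768, impact vy=-21.012
  bounce: vy ← 0.81·21.012 = 17.020
Arc 3: start y=0.000, vy=17.020 → t=3.404, apex=14.484, x_land=151.738, impact vy=-17.020
  bounce: vy ← 0.81·17.020 = 13.786
Arc 4: start y=0.000, vy=13.786 → t=2.757, apex=9.503, x_land=185.735, impact vy=-13.786
  bounce: vy ← 0.81·13.786 = 11.167
Arc 5: start y=0.000, vy=11.167 → t=2.233, apex=6.235, x_land=213.271, impact vy=-11.167
  bounce: vy ← 0.81·11.167 = 9.045
Arc 6: start y=0.000, vy=9.045 → t=1.809, apex=4.091, x_land=235.576, impact vy=-9.045
  bounce: vy ← 0.81·9.045 = 7.326
Arc 7: start y=0.000, vy=7.326 → t=1.465, apex=2.684, x_land=253.643, impact vy=-7.326
  bounce: vy ← 0.81·7.326 = 5.934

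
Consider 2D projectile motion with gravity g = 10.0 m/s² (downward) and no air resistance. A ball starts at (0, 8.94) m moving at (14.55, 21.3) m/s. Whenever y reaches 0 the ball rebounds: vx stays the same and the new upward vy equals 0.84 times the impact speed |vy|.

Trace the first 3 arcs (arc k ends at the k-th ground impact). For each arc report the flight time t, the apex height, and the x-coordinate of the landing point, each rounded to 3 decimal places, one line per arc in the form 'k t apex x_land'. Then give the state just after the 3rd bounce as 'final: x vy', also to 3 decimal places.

1 4.645 31.625 67.584
2 4.225 22.314 129.059
3 3.549 15.745 180.698
final: 180.698 14.906

Arc 1: start y=8.940, vy=21.300 → t=4.645, apex=31.625, x_land=67.584, impact vy=-25.149
  bounce: vy ← 0.84·25.149 = 21.125
Arc 2: start y=0.000, vy=21.125 → t=4.225, apex=22.314, x_land=129.059, impact vy=-21.125
  bounce: vy ← 0.84·21.125 = 17.745
Arc 3: start y=0.000, vy=17.745 → t=3.549, apex=15.745, x_land=180.698, impact vy=-17.745
  bounce: vy ← 0.84·17.745 = 14.906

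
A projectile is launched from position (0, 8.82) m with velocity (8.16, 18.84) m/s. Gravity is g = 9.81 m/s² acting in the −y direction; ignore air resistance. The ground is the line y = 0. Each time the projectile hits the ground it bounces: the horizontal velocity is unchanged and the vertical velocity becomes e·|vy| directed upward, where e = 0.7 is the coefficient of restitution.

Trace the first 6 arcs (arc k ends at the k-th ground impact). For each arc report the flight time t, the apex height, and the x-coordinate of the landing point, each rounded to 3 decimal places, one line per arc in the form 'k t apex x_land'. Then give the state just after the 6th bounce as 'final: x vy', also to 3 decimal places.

Arc 1: start y=8.820, vy=18.840 → t=4.263, apex=26.911, x_land=34.784, impact vy=-22.978
  bounce: vy ← 0.7·22.978 = 16.085
Arc 2: start y=0.000, vy=16.085 → t=3.279, apex=13.186, x_land=61.543, impact vy=-16.085
  bounce: vy ← 0.7·16.085 = 11.259
Arc 3: start y=0.000, vy=11.259 → t=2.295, apex=6.461, x_land=80.274, impact vy=-11.259
  bounce: vy ← 0.7·11.259 = 7.881
Arc 4: start y=0.000, vy=7.881 → t=1.607, apex=3.166, x_land=93.386, impact vy=-7.881
  bounce: vy ← 0.7·7.881 = 5.517
Arc 5: start y=0.000, vy=5.517 → t=1.125, apex=1.551, x_land=102.564, impact vy=-5.517
  bounce: vy ← 0.7·5.517 = 3.862
Arc 6: start y=0.000, vy=3.862 → t=0.787, apex=0.760, x_land=108.989, impact vy=-3.862
  bounce: vy ← 0.7·3.862 = 2.703

1 4.263 26.911 34.784
2 3.279 13.186 61.543
3 2.295 6.461 80.274
4 1.607 3.166 93.386
5 1.125 1.551 102.564
6 0.787 0.760 108.989
final: 108.989 2.703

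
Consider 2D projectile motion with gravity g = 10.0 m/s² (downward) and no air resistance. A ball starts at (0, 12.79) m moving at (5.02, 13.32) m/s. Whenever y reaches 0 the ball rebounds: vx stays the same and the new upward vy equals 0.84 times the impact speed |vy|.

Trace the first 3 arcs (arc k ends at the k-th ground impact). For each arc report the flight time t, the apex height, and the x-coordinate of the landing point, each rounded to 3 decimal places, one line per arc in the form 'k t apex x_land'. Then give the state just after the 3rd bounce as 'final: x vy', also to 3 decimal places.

Arc 1: start y=12.790, vy=13.320 → t=3.413, apex=21.661, x_land=17.135, impact vy=-20.814
  bounce: vy ← 0.84·20.814 = 17.484
Arc 2: start y=0.000, vy=17.484 → t=3.497, apex=15.284, x_land=34.689, impact vy=-17.484
  bounce: vy ← 0.84·17.484 = 14.686
Arc 3: start y=0.000, vy=14.686 → t=2.937, apex=10.784, x_land=49.434, impact vy=-14.686
  bounce: vy ← 0.84·14.686 = 12.337

1 3.413 21.661 17.135
2 3.497 15.284 34.689
3 2.937 10.784 49.434
final: 49.434 12.337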